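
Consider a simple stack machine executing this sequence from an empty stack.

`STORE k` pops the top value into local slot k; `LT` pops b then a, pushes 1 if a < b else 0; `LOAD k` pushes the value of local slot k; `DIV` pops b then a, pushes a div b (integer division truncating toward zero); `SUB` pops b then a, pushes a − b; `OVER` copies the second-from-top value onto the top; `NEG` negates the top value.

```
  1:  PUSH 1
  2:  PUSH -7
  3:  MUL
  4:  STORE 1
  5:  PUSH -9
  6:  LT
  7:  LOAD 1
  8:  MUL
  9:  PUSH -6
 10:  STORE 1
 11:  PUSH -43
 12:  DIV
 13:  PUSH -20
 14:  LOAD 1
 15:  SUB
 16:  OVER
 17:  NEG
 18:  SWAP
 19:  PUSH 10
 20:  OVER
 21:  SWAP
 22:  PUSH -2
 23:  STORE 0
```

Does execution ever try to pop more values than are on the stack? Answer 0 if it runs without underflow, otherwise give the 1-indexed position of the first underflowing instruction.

PUSH 1  -> [1]
PUSH -7 -> [1, -7]
MUL     -> [-7]
STORE 1 -> []
PUSH -9 -> [-9]
LT  — needs 2 operands, stack has 1 → underflow

6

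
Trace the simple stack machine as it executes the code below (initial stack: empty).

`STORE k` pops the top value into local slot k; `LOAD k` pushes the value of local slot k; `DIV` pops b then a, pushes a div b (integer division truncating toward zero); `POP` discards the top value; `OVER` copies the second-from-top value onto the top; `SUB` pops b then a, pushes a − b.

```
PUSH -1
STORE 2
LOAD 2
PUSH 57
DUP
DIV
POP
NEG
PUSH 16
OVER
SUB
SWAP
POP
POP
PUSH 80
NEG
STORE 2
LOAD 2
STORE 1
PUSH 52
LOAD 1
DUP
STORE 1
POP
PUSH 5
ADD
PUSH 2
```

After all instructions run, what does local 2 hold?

PUSH -1 → -1
STORE 2 → (empty)
LOAD 2  → -1
PUSH 57 → -1 57
DUP     → -1 57 57
DIV     → -1 1
POP     → -1
NEG     → 1
PUSH 16 → 1 16
OVER    → 1 16 1
SUB     → 1 15
SWAP    → 15 1
POP     → 15
POP     → (empty)
PUSH 80 → 80
NEG     → -80
STORE 2 → (empty)
LOAD 2  → -80
STORE 1 → (empty)
PUSH 52 → 52
LOAD 1  → 52 -80
DUP     → 52 -80 -80
STORE 1 → 52 -80
POP     → 52
PUSH 5  → 52 5
ADD     → 57
PUSH 2  → 57 2

-80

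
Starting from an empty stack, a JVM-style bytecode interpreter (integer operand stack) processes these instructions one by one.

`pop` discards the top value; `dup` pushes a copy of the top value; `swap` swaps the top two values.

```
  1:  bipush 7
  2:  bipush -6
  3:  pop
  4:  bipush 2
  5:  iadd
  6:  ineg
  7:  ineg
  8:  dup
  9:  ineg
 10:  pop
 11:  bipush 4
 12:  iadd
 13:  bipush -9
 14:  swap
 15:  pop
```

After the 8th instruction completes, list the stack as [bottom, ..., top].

bipush 7   [7]
bipush -6  [7, -6]
pop        [7]
bipush 2   [7, 2]
iadd       [9]
ineg       [-9]
ineg       [9]
dup        [9, 9]

[9, 9]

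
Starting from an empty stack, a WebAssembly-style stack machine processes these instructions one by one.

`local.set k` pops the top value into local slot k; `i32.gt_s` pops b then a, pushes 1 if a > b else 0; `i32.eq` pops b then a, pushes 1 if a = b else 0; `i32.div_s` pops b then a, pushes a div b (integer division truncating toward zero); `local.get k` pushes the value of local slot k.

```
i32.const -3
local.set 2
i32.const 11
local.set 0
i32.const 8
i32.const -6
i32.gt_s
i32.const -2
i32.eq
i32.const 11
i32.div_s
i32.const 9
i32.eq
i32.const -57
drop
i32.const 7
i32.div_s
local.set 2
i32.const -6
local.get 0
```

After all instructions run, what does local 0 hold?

i32.const -3  : -3
local.set 2   : (empty)
i32.const 11  : 11
local.set 0   : (empty)
i32.const 8   : 8
i32.const -6  : 8 -6
i32.gt_s      : 1
i32.const -2  : 1 -2
i32.eq        : 0
i32.const 11  : 0 11
i32.div_s     : 0
i32.const 9   : 0 9
i32.eq        : 0
i32.const -57 : 0 -57
drop          : 0
i32.const 7   : 0 7
i32.div_s     : 0
local.set 2   : (empty)
i32.const -6  : -6
local.get 0   : -6 11

11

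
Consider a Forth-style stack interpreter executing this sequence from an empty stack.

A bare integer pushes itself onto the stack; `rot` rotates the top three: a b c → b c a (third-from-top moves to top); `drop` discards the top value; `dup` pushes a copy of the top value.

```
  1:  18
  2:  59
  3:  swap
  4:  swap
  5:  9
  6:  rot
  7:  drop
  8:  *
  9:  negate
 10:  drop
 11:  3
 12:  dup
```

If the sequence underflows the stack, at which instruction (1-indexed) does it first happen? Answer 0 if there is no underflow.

18      [18]
59      [18, 59]
swap    [59, 18]
swap    [18, 59]
9       [18, 59, 9]
rot     [59, 9, 18]
drop    [59, 9]
*       [531]
negate  [-531]
drop    []
3       [3]
dup     [3, 3]

0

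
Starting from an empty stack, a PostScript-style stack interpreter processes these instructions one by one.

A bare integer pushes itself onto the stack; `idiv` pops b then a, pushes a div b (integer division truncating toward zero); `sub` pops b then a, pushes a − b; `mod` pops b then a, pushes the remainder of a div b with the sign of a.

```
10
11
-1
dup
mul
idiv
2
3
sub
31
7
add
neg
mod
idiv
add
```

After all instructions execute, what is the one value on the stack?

10   : [10]
11   : [10, 11]
-1   : [10, 11, -1]
dup  : [10, 11, -1, -1]
mul  : [10, 11, 1]
idiv : [10, 11]
2    : [10, 11, 2]
3    : [10, 11, 2, 3]
sub  : [10, 11, -1]
31   : [10, 11, -1, 31]
7    : [10, 11, -1, 31, 7]
add  : [10, 11, -1, 38]
neg  : [10, 11, -1, -38]
mod  : [10, 11, -1]
idiv : [10, -11]
add  : [-1]

-1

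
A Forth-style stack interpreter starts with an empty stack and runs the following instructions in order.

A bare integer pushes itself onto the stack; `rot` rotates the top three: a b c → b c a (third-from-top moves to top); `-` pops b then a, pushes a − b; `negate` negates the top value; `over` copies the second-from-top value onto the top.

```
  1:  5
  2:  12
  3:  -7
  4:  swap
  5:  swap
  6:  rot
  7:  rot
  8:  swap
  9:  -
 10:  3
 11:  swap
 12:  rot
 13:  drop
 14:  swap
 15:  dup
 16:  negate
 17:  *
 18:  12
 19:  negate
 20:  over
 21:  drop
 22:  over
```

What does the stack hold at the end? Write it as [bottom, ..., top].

5      → 5
12     → 5 12
-7     → 5 12 -7
swap   → 5 -7 12
swap   → 5 12 -7
rot    → 12 -7 5
rot    → -7 5 12
swap   → -7 12 5
-      → -7 7
3      → -7 7 3
swap   → -7 3 7
rot    → 3 7 -7
drop   → 3 7
swap   → 7 3
dup    → 7 3 3
negate → 7 3 -3
*      → 7 -9
12     → 7 -9 12
negate → 7 -9 -12
over   → 7 -9 -12 -9
drop   → 7 -9 -12
over   → 7 -9 -12 -9

[7, -9, -12, -9]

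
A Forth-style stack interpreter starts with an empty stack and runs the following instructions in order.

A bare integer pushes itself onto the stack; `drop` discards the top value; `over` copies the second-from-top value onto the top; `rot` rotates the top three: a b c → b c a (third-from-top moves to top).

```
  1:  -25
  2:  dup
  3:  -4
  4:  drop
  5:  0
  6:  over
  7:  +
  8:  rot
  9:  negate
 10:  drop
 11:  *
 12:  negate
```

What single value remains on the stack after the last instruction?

-625

-25     [-25]
dup     [-25, -25]
-4      [-25, -25, -4]
drop    [-25, -25]
0       [-25, -25, 0]
over    [-25, -25, 0, -25]
+       [-25, -25, -25]
rot     [-25, -25, -25]
negate  [-25, -25, 25]
drop    [-25, -25]
*       [625]
negate  [-625]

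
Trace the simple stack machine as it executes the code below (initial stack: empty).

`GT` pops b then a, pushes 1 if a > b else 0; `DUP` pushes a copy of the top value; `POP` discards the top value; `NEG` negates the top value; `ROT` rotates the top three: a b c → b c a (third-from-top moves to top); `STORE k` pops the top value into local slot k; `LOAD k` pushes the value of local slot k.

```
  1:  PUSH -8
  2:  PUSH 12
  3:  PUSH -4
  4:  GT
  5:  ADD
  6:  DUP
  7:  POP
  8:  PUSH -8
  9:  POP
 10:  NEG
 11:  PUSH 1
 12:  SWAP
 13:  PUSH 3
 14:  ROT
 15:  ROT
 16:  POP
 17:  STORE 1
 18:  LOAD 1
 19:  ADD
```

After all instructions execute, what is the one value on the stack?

4

PUSH -8 → [-8]
PUSH 12 → [-8, 12]
PUSH -4 → [-8, 12, -4]
GT      → [-8, 1]
ADD     → [-7]
DUP     → [-7, -7]
POP     → [-7]
PUSH -8 → [-7, -8]
POP     → [-7]
NEG     → [7]
PUSH 1  → [7, 1]
SWAP    → [1, 7]
PUSH 3  → [1, 7, 3]
ROT     → [7, 3, 1]
ROT     → [3, 1, 7]
POP     → [3, 1]
STORE 1 → [3]
LOAD 1  → [3, 1]
ADD     → [4]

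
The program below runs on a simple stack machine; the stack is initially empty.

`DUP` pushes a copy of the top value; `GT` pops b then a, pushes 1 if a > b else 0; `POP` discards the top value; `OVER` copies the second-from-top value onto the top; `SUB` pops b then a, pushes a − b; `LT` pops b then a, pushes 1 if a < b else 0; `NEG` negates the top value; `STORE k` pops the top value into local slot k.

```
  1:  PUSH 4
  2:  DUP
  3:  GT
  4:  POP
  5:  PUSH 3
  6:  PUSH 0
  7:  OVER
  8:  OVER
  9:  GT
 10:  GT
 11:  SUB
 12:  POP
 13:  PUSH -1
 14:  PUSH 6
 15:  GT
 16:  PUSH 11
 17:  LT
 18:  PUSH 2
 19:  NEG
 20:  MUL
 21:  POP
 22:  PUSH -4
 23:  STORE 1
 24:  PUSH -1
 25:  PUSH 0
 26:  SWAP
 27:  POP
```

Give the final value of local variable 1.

-4

PUSH 4  -> 4
DUP     -> 4 4
GT      -> 0
POP     -> (empty)
PUSH 3  -> 3
PUSH 0  -> 3 0
OVER    -> 3 0 3
OVER    -> 3 0 3 0
GT      -> 3 0 1
GT      -> 3 0
SUB     -> 3
POP     -> (empty)
PUSH -1 -> -1
PUSH 6  -> -1 6
GT      -> 0
PUSH 11 -> 0 11
LT      -> 1
PUSH 2  -> 1 2
NEG     -> 1 -2
MUL     -> -2
POP     -> (empty)
PUSH -4 -> -4
STORE 1 -> (empty)
PUSH -1 -> -1
PUSH 0  -> -1 0
SWAP    -> 0 -1
POP     -> 0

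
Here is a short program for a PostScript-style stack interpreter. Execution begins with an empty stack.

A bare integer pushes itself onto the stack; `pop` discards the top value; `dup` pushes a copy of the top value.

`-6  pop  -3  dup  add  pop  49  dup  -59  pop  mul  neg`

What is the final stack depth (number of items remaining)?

-6   [-6]
pop  []
-3   [-3]
dup  [-3, -3]
add  [-6]
pop  []
49   [49]
dup  [49, 49]
-59  [49, 49, -59]
pop  [49, 49]
mul  [2401]
neg  [-2401]

1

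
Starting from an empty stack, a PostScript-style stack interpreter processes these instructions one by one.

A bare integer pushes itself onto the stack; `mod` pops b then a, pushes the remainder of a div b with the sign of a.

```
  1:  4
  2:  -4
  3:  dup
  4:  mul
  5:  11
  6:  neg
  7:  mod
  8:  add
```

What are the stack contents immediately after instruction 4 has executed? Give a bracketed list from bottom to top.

4   -> 4
-4  -> 4 -4
dup -> 4 -4 -4
mul -> 4 16

[4, 16]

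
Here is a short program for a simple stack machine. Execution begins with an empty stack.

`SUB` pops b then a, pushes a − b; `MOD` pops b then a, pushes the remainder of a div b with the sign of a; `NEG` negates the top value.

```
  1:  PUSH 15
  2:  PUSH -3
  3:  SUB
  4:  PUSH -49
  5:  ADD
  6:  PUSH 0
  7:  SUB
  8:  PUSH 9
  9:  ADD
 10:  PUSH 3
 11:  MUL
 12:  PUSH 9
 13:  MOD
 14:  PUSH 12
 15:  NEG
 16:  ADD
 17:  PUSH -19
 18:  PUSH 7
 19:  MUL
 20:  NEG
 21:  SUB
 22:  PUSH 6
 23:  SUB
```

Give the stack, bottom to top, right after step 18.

PUSH 15  → 15
PUSH -3  → 15 -3
SUB      → 18
PUSH -49 → 18 -49
ADD      → -31
PUSH 0   → -31 0
SUB      → -31
PUSH 9   → -31 9
ADD      → -22
PUSH 3   → -22 3
MUL      → -66
PUSH 9   → -66 9
MOD      → -3
PUSH 12  → -3 12
NEG      → -3 -12
ADD      → -15
PUSH -19 → -15 -19
PUSH 7   → -15 -19 7

[-15, -19, 7]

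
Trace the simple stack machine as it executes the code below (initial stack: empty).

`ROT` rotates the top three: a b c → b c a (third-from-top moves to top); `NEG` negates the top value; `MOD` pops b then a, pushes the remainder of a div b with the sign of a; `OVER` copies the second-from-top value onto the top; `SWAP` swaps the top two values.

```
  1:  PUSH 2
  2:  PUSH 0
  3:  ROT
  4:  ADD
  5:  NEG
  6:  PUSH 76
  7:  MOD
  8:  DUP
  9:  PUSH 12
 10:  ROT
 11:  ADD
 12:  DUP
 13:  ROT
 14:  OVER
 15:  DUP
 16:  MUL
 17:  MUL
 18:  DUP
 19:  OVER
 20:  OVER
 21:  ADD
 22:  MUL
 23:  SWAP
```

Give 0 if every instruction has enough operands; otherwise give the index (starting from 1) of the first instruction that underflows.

3

PUSH 2 -> [2]
PUSH 0 -> [2, 0]
ROT  — needs 3 operands, stack has 2 → underflow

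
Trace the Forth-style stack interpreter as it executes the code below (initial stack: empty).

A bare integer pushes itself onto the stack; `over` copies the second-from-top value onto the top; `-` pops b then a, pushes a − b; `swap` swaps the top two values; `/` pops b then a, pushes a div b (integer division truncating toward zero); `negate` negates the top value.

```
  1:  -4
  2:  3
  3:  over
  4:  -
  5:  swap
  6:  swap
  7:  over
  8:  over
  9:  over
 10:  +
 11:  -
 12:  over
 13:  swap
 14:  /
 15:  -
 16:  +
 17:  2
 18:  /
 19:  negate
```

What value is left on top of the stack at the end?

-4     -> [-4]
3      -> [-4, 3]
over   -> [-4, 3, -4]
-      -> [-4, 7]
swap   -> [7, -4]
swap   -> [-4, 7]
over   -> [-4, 7, -4]
over   -> [-4, 7, -4, 7]
over   -> [-4, 7, -4, 7, -4]
+      -> [-4, 7, -4, 3]
-      -> [-4, 7, -7]
over   -> [-4, 7, -7, 7]
swap   -> [-4, 7, 7, -7]
/      -> [-4, 7, -1]
-      -> [-4, 8]
+      -> [4]
2      -> [4, 2]
/      -> [2]
negate -> [-2]

-2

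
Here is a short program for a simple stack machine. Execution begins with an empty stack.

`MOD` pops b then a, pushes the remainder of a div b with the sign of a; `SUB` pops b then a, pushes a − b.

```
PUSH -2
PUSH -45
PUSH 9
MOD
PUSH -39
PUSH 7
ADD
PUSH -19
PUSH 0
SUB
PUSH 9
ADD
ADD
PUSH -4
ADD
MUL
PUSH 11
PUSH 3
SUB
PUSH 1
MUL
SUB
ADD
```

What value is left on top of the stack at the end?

PUSH -2  -> [-2]
PUSH -45 -> [-2, -45]
PUSH 9   -> [-2, -45, 9]
MOD      -> [-2, 0]
PUSH -39 -> [-2, 0, -39]
PUSH 7   -> [-2, 0, -39, 7]
ADD      -> [-2, 0, -32]
PUSH -19 -> [-2, 0, -32, -19]
PUSH 0   -> [-2, 0, -32, -19, 0]
SUB      -> [-2, 0, -32, -19]
PUSH 9   -> [-2, 0, -32, -19, 9]
ADD      -> [-2, 0, -32, -10]
ADD      -> [-2, 0, -42]
PUSH -4  -> [-2, 0, -42, -4]
ADD      -> [-2, 0, -46]
MUL      -> [-2, 0]
PUSH 11  -> [-2, 0, 11]
PUSH 3   -> [-2, 0, 11, 3]
SUB      -> [-2, 0, 8]
PUSH 1   -> [-2, 0, 8, 1]
MUL      -> [-2, 0, 8]
SUB      -> [-2, -8]
ADD      -> [-10]

-10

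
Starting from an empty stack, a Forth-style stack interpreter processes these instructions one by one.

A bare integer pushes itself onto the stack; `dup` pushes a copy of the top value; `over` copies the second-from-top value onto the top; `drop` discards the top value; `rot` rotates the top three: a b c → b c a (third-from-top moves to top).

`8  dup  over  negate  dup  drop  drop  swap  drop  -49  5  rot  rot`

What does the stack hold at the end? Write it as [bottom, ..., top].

[5, 8, -49]

8      : [8]
dup    : [8, 8]
over   : [8, 8, 8]
negate : [8, 8, -8]
dup    : [8, 8, -8, -8]
drop   : [8, 8, -8]
drop   : [8, 8]
swap   : [8, 8]
drop   : [8]
-49    : [8, -49]
5      : [8, -49, 5]
rot    : [-49, 5, 8]
rot    : [5, 8, -49]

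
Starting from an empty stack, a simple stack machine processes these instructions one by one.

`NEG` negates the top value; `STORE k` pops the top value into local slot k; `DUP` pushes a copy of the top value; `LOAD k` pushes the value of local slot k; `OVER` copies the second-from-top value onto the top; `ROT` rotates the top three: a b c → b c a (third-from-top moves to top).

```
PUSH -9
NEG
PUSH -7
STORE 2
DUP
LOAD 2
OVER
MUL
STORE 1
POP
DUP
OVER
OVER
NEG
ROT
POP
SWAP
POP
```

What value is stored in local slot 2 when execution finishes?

PUSH -9 -> -9
NEG     -> 9
PUSH -7 -> 9 -7
STORE 2 -> 9
DUP     -> 9 9
LOAD 2  -> 9 9 -7
OVER    -> 9 9 -7 9
MUL     -> 9 9 -63
STORE 1 -> 9 9
POP     -> 9
DUP     -> 9 9
OVER    -> 9 9 9
OVER    -> 9 9 9 9
NEG     -> 9 9 9 -9
ROT     -> 9 9 -9 9
POP     -> 9 9 -9
SWAP    -> 9 -9 9
POP     -> 9 -9

-7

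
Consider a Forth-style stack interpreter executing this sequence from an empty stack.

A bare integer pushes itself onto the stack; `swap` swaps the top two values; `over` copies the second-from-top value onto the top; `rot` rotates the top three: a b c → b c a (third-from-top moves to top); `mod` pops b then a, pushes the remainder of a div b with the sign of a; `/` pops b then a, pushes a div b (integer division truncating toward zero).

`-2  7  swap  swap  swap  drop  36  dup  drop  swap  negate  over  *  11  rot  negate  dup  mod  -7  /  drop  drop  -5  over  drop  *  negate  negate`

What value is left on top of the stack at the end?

1260

-2     → -2
7      → -2 7
swap   → 7 -2
swap   → -2 7
swap   → 7 -2
drop   → 7
36     → 7 36
dup    → 7 36 36
drop   → 7 36
swap   → 36 7
negate → 36 -7
over   → 36 -7 36
*      → 36 -252
11     → 36 -252 11
rot    → -252 11 36
negate → -252 11 -36
dup    → -252 11 -36 -36
mod    → -252 11 0
-7     → -252 11 0 -7
/      → -252 11 0
drop   → -252 11
drop   → -252
-5     → -252 -5
over   → -252 -5 -252
drop   → -252 -5
*      → 1260
negate → -1260
negate → 1260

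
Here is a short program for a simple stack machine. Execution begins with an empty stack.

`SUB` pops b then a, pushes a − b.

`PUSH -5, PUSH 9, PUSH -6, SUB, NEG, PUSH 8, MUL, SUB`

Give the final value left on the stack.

PUSH -5 → [-5]
PUSH 9  → [-5, 9]
PUSH -6 → [-5, 9, -6]
SUB     → [-5, 15]
NEG     → [-5, -15]
PUSH 8  → [-5, -15, 8]
MUL     → [-5, -120]
SUB     → [115]

115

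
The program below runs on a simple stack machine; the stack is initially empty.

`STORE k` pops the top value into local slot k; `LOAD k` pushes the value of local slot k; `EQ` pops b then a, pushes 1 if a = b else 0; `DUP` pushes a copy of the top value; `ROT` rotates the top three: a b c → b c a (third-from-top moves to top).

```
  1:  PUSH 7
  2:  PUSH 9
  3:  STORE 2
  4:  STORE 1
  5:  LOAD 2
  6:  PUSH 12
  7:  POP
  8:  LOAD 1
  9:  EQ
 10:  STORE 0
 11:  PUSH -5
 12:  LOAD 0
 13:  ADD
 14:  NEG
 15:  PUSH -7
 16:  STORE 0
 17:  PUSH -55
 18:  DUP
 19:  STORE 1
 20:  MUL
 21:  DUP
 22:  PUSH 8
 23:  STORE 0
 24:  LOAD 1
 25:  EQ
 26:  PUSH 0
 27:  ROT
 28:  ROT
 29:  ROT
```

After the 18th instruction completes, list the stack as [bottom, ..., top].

PUSH 7    7
PUSH 9    7 9
STORE 2   7
STORE 1   (empty)
LOAD 2    9
PUSH 12   9 12
POP       9
LOAD 1    9 7
EQ        0
STORE 0   (empty)
PUSH -5   -5
LOAD 0    -5 0
ADD       -5
NEG       5
PUSH -7   5 -7
STORE 0   5
PUSH -55  5 -55
DUP       5 -55 -55

[5, -55, -55]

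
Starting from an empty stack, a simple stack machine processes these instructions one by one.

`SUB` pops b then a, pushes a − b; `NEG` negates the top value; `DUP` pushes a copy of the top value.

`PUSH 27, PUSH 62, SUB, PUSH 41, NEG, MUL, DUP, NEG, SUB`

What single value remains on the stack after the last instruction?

2870

PUSH 27 -> [27]
PUSH 62 -> [27, 62]
SUB     -> [-35]
PUSH 41 -> [-35, 41]
NEG     -> [-35, -41]
MUL     -> [1435]
DUP     -> [1435, 1435]
NEG     -> [1435, -1435]
SUB     -> [2870]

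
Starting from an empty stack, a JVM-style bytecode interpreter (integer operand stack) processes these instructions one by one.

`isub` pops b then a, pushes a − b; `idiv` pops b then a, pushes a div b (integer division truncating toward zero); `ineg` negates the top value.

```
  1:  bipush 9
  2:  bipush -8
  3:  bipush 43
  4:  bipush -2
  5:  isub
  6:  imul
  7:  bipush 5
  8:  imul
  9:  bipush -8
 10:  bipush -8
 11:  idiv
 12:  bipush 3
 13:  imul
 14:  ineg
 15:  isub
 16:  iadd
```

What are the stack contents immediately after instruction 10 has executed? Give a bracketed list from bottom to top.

bipush 9   9
bipush -8  9 -8
bipush 43  9 -8 43
bipush -2  9 -8 43 -2
isub       9 -8 45
imul       9 -360
bipush 5   9 -360 5
imul       9 -1800
bipush -8  9 -1800 -8
bipush -8  9 -1800 -8 -8

[9, -1800, -8, -8]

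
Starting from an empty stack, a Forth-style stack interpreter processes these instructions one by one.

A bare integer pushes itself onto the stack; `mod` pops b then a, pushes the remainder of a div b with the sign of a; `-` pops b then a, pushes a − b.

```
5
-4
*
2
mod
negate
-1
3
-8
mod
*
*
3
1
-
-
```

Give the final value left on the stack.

5      : 5
-4     : 5 -4
*      : -20
2      : -20 2
mod    : 0
negate : 0
-1     : 0 -1
3      : 0 -1 3
-8     : 0 -1 3 -8
mod    : 0 -1 3
*      : 0 -3
*      : 0
3      : 0 3
1      : 0 3 1
-      : 0 2
-      : -2

-2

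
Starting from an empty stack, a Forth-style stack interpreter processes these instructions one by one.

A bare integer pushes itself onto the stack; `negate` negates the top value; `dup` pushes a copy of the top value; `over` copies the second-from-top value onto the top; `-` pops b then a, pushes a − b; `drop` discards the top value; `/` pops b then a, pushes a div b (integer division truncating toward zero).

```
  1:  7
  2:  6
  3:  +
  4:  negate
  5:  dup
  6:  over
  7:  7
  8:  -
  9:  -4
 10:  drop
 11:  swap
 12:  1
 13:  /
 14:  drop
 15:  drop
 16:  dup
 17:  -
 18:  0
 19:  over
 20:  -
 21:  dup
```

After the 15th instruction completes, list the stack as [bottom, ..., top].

7      : 7
6      : 7 6
+      : 13
negate : -13
dup    : -13 -13
over   : -13 -13 -13
7      : -13 -13 -13 7
-      : -13 -13 -20
-4     : -13 -13 -20 -4
drop   : -13 -13 -20
swap   : -13 -20 -13
1      : -13 -20 -13 1
/      : -13 -20 -13
drop   : -13 -20
drop   : -13

[-13]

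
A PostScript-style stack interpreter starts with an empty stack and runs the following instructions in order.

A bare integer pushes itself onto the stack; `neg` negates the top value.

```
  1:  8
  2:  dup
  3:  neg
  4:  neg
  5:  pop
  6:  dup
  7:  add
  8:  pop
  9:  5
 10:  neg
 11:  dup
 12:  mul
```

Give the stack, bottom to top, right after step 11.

8   : [8]
dup : [8, 8]
neg : [8, -8]
neg : [8, 8]
pop : [8]
dup : [8, 8]
add : [16]
pop : []
5   : [5]
neg : [-5]
dup : [-5, -5]

[-5, -5]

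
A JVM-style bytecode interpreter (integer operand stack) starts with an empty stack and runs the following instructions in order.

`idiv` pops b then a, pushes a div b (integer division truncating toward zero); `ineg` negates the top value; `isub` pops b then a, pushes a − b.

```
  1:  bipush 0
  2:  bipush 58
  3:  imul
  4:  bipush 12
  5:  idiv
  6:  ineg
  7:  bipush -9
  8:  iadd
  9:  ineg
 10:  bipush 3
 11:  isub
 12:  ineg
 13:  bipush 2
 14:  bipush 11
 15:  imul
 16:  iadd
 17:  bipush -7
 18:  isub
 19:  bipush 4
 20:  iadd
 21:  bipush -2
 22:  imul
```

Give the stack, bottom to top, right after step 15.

[-6, 22]

bipush 0  → [0]
bipush 58 → [0, 58]
imul      → [0]
bipush 12 → [0, 12]
idiv      → [0]
ineg      → [0]
bipush -9 → [0, -9]
iadd      → [-9]
ineg      → [9]
bipush 3  → [9, 3]
isub      → [6]
ineg      → [-6]
bipush 2  → [-6, 2]
bipush 11 → [-6, 2, 11]
imul      → [-6, 22]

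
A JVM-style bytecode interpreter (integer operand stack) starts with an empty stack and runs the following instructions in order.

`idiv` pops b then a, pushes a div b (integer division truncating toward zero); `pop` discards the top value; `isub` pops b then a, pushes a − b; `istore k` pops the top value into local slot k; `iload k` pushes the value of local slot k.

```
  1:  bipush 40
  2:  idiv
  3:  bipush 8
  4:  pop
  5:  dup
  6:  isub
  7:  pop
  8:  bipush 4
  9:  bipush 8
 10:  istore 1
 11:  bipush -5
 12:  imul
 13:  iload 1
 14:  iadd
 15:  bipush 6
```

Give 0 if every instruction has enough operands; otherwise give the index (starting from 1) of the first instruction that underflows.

2

bipush 40 : 40
idiv  — needs 2 operands, stack has 1 → underflow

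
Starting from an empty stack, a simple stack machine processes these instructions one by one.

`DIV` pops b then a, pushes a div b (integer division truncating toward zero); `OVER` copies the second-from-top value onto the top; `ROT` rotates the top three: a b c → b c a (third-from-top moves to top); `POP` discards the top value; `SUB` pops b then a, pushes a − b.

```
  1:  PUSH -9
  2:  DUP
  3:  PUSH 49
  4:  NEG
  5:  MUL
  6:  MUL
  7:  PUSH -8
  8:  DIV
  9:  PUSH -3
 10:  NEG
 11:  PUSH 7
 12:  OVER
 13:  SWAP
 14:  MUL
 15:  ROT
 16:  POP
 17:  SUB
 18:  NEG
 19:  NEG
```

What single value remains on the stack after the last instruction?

-18

PUSH -9  [-9]
DUP      [-9, -9]
PUSH 49  [-9, -9, 49]
NEG      [-9, -9, -49]
MUL      [-9, 441]
MUL      [-3969]
PUSH -8  [-3969, -8]
DIV      [496]
PUSH -3  [496, -3]
NEG      [496, 3]
PUSH 7   [496, 3, 7]
OVER     [496, 3, 7, 3]
SWAP     [496, 3, 3, 7]
MUL      [496, 3, 21]
ROT      [3, 21, 496]
POP      [3, 21]
SUB      [-18]
NEG      [18]
NEG      [-18]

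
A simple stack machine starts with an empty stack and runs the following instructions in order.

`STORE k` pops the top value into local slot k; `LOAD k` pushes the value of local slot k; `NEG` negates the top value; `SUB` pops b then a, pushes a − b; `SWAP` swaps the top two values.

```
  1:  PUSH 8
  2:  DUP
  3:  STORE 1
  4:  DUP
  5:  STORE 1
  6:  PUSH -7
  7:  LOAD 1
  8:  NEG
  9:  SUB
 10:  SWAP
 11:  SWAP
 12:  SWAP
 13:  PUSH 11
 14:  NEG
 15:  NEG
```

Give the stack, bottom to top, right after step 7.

PUSH 8  : 8
DUP     : 8 8
STORE 1 : 8
DUP     : 8 8
STORE 1 : 8
PUSH -7 : 8 -7
LOAD 1  : 8 -7 8

[8, -7, 8]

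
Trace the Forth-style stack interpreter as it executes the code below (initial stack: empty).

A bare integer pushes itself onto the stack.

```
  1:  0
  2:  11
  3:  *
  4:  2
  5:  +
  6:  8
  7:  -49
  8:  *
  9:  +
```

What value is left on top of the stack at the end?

0   -> [0]
11  -> [0, 11]
*   -> [0]
2   -> [0, 2]
+   -> [2]
8   -> [2, 8]
-49 -> [2, 8, -49]
*   -> [2, -392]
+   -> [-390]

-390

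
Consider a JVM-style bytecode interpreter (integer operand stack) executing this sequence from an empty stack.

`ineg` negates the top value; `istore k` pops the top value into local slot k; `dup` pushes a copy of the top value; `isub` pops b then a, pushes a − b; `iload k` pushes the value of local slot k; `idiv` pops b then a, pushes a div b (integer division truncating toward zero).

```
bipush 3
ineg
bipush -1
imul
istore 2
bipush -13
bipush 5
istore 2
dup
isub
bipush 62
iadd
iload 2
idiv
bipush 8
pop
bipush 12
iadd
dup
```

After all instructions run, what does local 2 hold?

5

bipush 3   : 3
ineg       : -3
bipush -1  : -3 -1
imul       : 3
istore 2   : (empty)
bipush -13 : -13
bipush 5   : -13 5
istore 2   : -13
dup        : -13 -13
isub       : 0
bipush 62  : 0 62
iadd       : 62
iload 2    : 62 5
idiv       : 12
bipush 8   : 12 8
pop        : 12
bipush 12  : 12 12
iadd       : 24
dup        : 24 24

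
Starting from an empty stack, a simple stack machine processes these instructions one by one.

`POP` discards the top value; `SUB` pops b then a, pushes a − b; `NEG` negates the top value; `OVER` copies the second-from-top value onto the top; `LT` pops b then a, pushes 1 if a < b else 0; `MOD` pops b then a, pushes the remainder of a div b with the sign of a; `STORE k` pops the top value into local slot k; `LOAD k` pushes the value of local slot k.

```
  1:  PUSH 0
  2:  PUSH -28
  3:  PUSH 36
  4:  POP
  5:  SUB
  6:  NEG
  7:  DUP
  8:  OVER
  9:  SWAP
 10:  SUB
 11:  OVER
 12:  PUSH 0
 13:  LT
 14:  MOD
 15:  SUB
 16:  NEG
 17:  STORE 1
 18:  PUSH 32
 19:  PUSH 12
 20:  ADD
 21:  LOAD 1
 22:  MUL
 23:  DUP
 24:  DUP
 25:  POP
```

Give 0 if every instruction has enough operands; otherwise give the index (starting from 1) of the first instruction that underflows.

0

PUSH 0   : 0
PUSH -28 : 0 -28
PUSH 36  : 0 -28 36
POP      : 0 -28
SUB      : 28
NEG      : -28
DUP      : -28 -28
OVER     : -28 -28 -28
SWAP     : -28 -28 -28
SUB      : -28 0
OVER     : -28 0 -28
PUSH 0   : -28 0 -28 0
LT       : -28 0 1
MOD      : -28 0
SUB      : -28
NEG      : 28
STORE 1  : (empty)
PUSH 32  : 32
PUSH 12  : 32 12
ADD      : 44
LOAD 1   : 44 28
MUL      : 1232
DUP      : 1232 1232
DUP      : 1232 1232 1232
POP      : 1232 1232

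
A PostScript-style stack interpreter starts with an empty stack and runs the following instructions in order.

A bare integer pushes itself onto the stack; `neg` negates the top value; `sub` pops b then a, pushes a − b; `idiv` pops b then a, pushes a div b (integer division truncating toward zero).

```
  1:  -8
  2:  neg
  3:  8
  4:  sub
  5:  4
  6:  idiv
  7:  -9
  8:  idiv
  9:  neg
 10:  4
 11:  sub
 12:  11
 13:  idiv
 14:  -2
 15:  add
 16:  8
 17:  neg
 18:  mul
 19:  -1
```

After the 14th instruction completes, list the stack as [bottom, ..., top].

[0, -2]

-8   -> -8
neg  -> 8
8    -> 8 8
sub  -> 0
4    -> 0 4
idiv -> 0
-9   -> 0 -9
idiv -> 0
neg  -> 0
4    -> 0 4
sub  -> -4
11   -> -4 11
idiv -> 0
-2   -> 0 -2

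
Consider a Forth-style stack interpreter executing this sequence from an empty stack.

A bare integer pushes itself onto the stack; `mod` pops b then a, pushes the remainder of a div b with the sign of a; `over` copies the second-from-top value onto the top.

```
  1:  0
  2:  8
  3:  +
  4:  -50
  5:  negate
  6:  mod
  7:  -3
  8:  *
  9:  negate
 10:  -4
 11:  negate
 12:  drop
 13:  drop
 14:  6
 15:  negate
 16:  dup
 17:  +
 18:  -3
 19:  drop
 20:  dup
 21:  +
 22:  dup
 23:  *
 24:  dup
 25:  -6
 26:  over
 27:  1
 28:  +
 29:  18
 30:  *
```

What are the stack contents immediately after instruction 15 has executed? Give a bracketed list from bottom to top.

0       0
8       0 8
+       8
-50     8 -50
negate  8 50
mod     8
-3      8 -3
*       -24
negate  24
-4      24 -4
negate  24 4
drop    24
drop    (empty)
6       6
negate  -6

[-6]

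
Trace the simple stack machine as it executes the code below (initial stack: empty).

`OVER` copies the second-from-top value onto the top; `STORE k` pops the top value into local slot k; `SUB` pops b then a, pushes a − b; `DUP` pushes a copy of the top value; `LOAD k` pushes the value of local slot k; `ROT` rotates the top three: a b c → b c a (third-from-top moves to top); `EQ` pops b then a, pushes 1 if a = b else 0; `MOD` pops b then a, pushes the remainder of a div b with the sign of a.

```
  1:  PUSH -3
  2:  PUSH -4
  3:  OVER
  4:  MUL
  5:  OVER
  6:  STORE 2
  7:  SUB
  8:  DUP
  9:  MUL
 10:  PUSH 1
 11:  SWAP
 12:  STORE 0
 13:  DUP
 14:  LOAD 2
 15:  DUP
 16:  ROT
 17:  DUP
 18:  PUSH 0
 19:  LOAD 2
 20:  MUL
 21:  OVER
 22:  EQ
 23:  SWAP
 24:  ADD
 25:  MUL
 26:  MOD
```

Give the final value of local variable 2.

PUSH -3 : -3
PUSH -4 : -3 -4
OVER    : -3 -4 -3
MUL     : -3 12
OVER    : -3 12 -3
STORE 2 : -3 12
SUB     : -15
DUP     : -15 -15
MUL     : 225
PUSH 1  : 225 1
SWAP    : 1 225
STORE 0 : 1
DUP     : 1 1
LOAD 2  : 1 1 -3
DUP     : 1 1 -3 -3
ROT     : 1 -3 -3 1
DUP     : 1 -3 -3 1 1
PUSH 0  : 1 -3 -3 1 1 0
LOAD 2  : 1 -3 -3 1 1 0 -3
MUL     : 1 -3 -3 1 1 0
OVER    : 1 -3 -3 1 1 0 1
EQ      : 1 -3 -3 1 1 0
SWAP    : 1 -3 -3 1 0 1
ADD     : 1 -3 -3 1 1
MUL     : 1 -3 -3 1
MOD     : 1 -3 0

-3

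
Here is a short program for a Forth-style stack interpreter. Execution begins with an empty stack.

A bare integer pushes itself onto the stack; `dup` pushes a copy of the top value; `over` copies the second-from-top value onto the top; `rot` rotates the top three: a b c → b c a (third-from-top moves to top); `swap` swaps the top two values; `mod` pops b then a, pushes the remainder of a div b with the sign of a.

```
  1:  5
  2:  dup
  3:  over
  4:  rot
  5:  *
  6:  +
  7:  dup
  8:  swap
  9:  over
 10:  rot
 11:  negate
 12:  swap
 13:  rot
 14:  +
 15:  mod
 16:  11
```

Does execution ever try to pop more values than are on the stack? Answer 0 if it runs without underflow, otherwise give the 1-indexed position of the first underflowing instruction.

0

5      -> 5
dup    -> 5 5
over   -> 5 5 5
rot    -> 5 5 5
*      -> 5 25
+      -> 30
dup    -> 30 30
swap   -> 30 30
over   -> 30 30 30
rot    -> 30 30 30
negate -> 30 30 -30
swap   -> 30 -30 30
rot    -> -30 30 30
+      -> -30 60
mod    -> -30
11     -> -30 11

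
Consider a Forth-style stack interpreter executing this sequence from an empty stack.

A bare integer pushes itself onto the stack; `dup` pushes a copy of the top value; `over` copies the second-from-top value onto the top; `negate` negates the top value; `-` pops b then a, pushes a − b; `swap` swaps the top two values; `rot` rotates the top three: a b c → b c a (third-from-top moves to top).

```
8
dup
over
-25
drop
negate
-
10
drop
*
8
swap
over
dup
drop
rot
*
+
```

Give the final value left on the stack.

8      → 8
dup    → 8 8
over   → 8 8 8
-25    → 8 8 8 -25
drop   → 8 8 8
negate → 8 8 -8
-      → 8 16
10     → 8 16 10
drop   → 8 16
*      → 128
8      → 128 8
swap   → 8 128
over   → 8 128 8
dup    → 8 128 8 8
drop   → 8 128 8
rot    → 128 8 8
*      → 128 64
+      → 192

192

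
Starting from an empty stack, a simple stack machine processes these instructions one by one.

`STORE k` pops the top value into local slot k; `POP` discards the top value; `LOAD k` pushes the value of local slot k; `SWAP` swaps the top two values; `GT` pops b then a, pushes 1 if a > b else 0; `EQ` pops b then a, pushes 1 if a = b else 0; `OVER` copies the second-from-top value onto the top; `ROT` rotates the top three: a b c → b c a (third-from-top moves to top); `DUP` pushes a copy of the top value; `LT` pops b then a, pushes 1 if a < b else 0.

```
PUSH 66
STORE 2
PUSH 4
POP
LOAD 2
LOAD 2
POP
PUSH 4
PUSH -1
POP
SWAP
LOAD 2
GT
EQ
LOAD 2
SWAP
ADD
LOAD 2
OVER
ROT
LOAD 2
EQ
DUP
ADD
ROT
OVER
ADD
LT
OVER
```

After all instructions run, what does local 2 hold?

66

PUSH 66  [66]
STORE 2  []
PUSH 4   [4]
POP      []
LOAD 2   [66]
LOAD 2   [66, 66]
POP      [66]
PUSH 4   [66, 4]
PUSH -1  [66, 4, -1]
POP      [66, 4]
SWAP     [4, 66]
LOAD 2   [4, 66, 66]
GT       [4, 0]
EQ       [0]
LOAD 2   [0, 66]
SWAP     [66, 0]
ADD      [66]
LOAD 2   [66, 66]
OVER     [66, 66, 66]
ROT      [66, 66, 66]
LOAD 2   [66, 66, 66, 66]
EQ       [66, 66, 1]
DUP      [66, 66, 1, 1]
ADD      [66, 66, 2]
ROT      [66, 2, 66]
OVER     [66, 2, 66, 2]
ADD      [66, 2, 68]
LT       [66, 1]
OVER     [66, 1, 66]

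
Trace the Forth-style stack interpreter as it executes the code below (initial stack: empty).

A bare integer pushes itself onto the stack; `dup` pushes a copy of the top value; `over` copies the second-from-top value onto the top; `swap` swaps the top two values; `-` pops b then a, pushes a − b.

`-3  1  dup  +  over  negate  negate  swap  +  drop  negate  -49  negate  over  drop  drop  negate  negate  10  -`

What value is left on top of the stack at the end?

-3     -> -3
1      -> -3 1
dup    -> -3 1 1
+      -> -3 2
over   -> -3 2 -3
negate -> -3 2 3
negate -> -3 2 -3
swap   -> -3 -3 2
+      -> -3 -1
drop   -> -3
negate -> 3
-49    -> 3 -49
negate -> 3 49
over   -> 3 49 3
drop   -> 3 49
drop   -> 3
negate -> -3
negate -> 3
10     -> 3 10
-      -> -7

-7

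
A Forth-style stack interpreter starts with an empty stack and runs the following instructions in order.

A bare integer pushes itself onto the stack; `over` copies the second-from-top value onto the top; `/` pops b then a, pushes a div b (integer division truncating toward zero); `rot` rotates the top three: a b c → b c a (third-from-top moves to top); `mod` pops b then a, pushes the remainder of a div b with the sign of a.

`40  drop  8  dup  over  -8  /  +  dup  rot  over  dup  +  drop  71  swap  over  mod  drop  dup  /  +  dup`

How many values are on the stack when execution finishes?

3

40    40
drop  (empty)
8     8
dup   8 8
over  8 8 8
-8    8 8 8 -8
/     8 8 -1
+     8 7
dup   8 7 7
rot   7 7 8
over  7 7 8 7
dup   7 7 8 7 7
+     7 7 8 14
drop  7 7 8
71    7 7 8 71
swap  7 7 71 8
over  7 7 71 8 71
mod   7 7 71 8
drop  7 7 71
dup   7 7 71 71
/     7 7 1
+     7 8
dup   7 8 8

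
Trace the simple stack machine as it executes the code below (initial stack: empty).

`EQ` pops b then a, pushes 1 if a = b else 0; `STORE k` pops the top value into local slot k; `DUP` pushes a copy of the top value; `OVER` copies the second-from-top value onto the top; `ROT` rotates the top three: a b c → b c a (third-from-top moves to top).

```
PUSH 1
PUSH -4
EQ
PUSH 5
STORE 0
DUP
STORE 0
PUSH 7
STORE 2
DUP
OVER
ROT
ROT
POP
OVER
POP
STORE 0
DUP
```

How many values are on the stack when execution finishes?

PUSH 1  : [1]
PUSH -4 : [1, -4]
EQ      : [0]
PUSH 5  : [0, 5]
STORE 0 : [0]
DUP     : [0, 0]
STORE 0 : [0]
PUSH 7  : [0, 7]
STORE 2 : [0]
DUP     : [0, 0]
OVER    : [0, 0, 0]
ROT     : [0, 0, 0]
ROT     : [0, 0, 0]
POP     : [0, 0]
OVER    : [0, 0, 0]
POP     : [0, 0]
STORE 0 : [0]
DUP     : [0, 0]

2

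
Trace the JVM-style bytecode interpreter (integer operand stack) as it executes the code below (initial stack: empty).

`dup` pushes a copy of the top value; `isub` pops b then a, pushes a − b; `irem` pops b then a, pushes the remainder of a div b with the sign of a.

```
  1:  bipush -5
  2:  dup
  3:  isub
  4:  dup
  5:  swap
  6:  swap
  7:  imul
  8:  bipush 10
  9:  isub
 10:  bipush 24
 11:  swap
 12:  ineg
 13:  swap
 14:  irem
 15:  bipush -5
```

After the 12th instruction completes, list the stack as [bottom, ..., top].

bipush -5 : -5
dup       : -5 -5
isub      : 0
dup       : 0 0
swap      : 0 0
swap      : 0 0
imul      : 0
bipush 10 : 0 10
isub      : -10
bipush 24 : -10 24
swap      : 24 -10
ineg      : 24 10

[24, 10]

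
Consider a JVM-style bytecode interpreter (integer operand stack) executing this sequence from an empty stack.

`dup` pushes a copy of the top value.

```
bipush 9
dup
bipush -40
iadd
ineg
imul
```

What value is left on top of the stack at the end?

bipush 9    [9]
dup         [9, 9]
bipush -40  [9, 9, -40]
iadd        [9, -31]
ineg        [9, 31]
imul        [279]

279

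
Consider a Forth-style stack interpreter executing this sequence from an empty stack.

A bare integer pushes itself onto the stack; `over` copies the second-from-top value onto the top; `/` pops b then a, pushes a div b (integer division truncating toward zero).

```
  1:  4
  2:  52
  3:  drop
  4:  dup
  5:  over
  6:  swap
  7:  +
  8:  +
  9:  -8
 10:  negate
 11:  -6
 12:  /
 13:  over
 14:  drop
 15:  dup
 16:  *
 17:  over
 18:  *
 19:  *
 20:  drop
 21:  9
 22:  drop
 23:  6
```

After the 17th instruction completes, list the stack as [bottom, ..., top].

4      -> 4
52     -> 4 52
drop   -> 4
dup    -> 4 4
over   -> 4 4 4
swap   -> 4 4 4
+      -> 4 8
+      -> 12
-8     -> 12 -8
negate -> 12 8
-6     -> 12 8 -6
/      -> 12 -1
over   -> 12 -1 12
drop   -> 12 -1
dup    -> 12 -1 -1
*      -> 12 1
over   -> 12 1 12

[12, 1, 12]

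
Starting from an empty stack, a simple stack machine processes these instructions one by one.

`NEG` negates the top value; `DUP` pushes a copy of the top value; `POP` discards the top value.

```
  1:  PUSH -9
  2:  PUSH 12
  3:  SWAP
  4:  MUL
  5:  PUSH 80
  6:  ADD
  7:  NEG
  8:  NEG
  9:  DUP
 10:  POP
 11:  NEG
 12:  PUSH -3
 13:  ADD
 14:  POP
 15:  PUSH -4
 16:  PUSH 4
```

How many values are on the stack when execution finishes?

PUSH -9 -> [-9]
PUSH 12 -> [-9, 12]
SWAP    -> [12, -9]
MUL     -> [-108]
PUSH 80 -> [-108, 80]
ADD     -> [-28]
NEG     -> [28]
NEG     -> [-28]
DUP     -> [-28, -28]
POP     -> [-28]
NEG     -> [28]
PUSH -3 -> [28, -3]
ADD     -> [25]
POP     -> []
PUSH -4 -> [-4]
PUSH 4  -> [-4, 4]

2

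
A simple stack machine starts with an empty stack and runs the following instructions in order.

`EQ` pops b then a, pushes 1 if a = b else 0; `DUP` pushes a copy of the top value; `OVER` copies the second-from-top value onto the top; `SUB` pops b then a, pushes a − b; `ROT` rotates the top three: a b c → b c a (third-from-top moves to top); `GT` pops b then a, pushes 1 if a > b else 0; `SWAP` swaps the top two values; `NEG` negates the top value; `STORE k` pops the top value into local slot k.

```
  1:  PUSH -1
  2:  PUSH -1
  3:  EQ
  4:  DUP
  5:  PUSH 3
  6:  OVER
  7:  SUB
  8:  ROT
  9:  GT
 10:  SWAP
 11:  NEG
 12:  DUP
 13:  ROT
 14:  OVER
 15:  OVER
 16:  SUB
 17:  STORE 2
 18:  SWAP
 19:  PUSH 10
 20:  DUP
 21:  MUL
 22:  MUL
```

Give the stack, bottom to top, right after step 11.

PUSH -1 → -1
PUSH -1 → -1 -1
EQ      → 1
DUP     → 1 1
PUSH 3  → 1 1 3
OVER    → 1 1 3 1
SUB     → 1 1 2
ROT     → 1 2 1
GT      → 1 1
SWAP    → 1 1
NEG     → 1 -1

[1, -1]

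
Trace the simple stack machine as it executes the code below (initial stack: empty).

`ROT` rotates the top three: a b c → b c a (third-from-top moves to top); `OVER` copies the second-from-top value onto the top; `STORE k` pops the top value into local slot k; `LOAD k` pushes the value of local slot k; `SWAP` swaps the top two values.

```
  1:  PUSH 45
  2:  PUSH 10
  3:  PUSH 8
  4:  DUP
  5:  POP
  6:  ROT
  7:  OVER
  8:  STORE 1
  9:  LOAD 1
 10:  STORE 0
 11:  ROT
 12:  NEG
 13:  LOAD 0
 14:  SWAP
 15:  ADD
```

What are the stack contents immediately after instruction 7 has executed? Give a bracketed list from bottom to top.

PUSH 45  [45]
PUSH 10  [45, 10]
PUSH 8   [45, 10, 8]
DUP      [45, 10, 8, 8]
POP      [45, 10, 8]
ROT      [10, 8, 45]
OVER     [10, 8, 45, 8]

[10, 8, 45, 8]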